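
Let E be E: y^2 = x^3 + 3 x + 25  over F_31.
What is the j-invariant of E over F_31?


Delta = -16(4 a^3 + 27 b^2) mod 31 = 18
-1728 * (4 a)^3 = -1728 * (4*3)^3 mod 31 = 29
j = 29 * 18^(-1) mod 31 = 24

j = 24 (mod 31)


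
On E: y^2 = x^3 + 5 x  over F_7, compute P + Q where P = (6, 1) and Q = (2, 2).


P != Q, so use the chord formula.
s = (y2 - y1) / (x2 - x1) = (1) / (3) mod 7 = 5
x3 = s^2 - x1 - x2 mod 7 = 5^2 - 6 - 2 = 3
y3 = s (x1 - x3) - y1 mod 7 = 5 * (6 - 3) - 1 = 0

P + Q = (3, 0)


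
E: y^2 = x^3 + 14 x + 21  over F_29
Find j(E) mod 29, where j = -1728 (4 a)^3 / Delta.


Delta = -16(4 a^3 + 27 b^2) mod 29 = 26
-1728 * (4 a)^3 = -1728 * (4*14)^3 mod 29 = 20
j = 20 * 26^(-1) mod 29 = 3

j = 3 (mod 29)


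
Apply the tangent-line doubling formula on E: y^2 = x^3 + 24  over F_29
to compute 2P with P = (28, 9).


Doubling: s = (3 x1^2 + a) / (2 y1)
s = (3*28^2 + 0) / (2*9) mod 29 = 5
x3 = s^2 - 2 x1 mod 29 = 5^2 - 2*28 = 27
y3 = s (x1 - x3) - y1 mod 29 = 5 * (28 - 27) - 9 = 25

2P = (27, 25)


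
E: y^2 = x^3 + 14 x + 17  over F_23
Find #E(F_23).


For each x in F_23, count y with y^2 = x^3 + 14 x + 17 mod 23:
  x = 1: RHS = 9, y in [3, 20]  -> 2 point(s)
  x = 6: RHS = 18, y in [8, 15]  -> 2 point(s)
  x = 12: RHS = 4, y in [2, 21]  -> 2 point(s)
  x = 13: RHS = 4, y in [2, 21]  -> 2 point(s)
  x = 14: RHS = 13, y in [6, 17]  -> 2 point(s)
  x = 16: RHS = 13, y in [6, 17]  -> 2 point(s)
  x = 17: RHS = 16, y in [4, 19]  -> 2 point(s)
  x = 18: RHS = 6, y in [11, 12]  -> 2 point(s)
  x = 19: RHS = 12, y in [9, 14]  -> 2 point(s)
  x = 21: RHS = 4, y in [2, 21]  -> 2 point(s)
  x = 22: RHS = 2, y in [5, 18]  -> 2 point(s)
Affine points: 22. Add the point at infinity: total = 23.

#E(F_23) = 23


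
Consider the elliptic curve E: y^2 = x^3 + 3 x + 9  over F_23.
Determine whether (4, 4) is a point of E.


Check whether y^2 = x^3 + 3 x + 9 (mod 23) for (x, y) = (4, 4).
LHS: y^2 = 4^2 mod 23 = 16
RHS: x^3 + 3 x + 9 = 4^3 + 3*4 + 9 mod 23 = 16
LHS = RHS

Yes, on the curve


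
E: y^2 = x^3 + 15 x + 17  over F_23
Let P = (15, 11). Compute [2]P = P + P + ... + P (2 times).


k = 2 = 10_2 (binary, LSB first: 01)
Double-and-add from P = (15, 11):
  bit 0 = 0: acc unchanged = O
  bit 1 = 1: acc = O + (16, 12) = (16, 12)

2P = (16, 12)


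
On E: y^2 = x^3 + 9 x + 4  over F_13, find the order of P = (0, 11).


Compute successive multiples of P until we hit O:
  1P = (0, 11)
  2P = (1, 1)
  3P = (8, 4)
  4P = (8, 9)
  5P = (1, 12)
  6P = (0, 2)
  7P = O

ord(P) = 7


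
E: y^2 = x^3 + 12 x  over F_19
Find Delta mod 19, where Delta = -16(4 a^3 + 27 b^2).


4 a^3 + 27 b^2 = 4*12^3 + 27*0^2 = 6912 + 0 = 6912
Delta = -16 * (6912) = -110592
Delta mod 19 = 7

Delta = 7 (mod 19)


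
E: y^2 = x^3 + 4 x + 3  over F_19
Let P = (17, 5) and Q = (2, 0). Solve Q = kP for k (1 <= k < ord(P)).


Enumerate multiples of P until we hit Q = (2, 0):
  1P = (17, 5)
  2P = (2, 0)
Match found at i = 2.

k = 2


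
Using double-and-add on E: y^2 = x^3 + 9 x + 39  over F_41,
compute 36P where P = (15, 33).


k = 36 = 100100_2 (binary, LSB first: 001001)
Double-and-add from P = (15, 33):
  bit 0 = 0: acc unchanged = O
  bit 1 = 0: acc unchanged = O
  bit 2 = 1: acc = O + (14, 30) = (14, 30)
  bit 3 = 0: acc unchanged = (14, 30)
  bit 4 = 0: acc unchanged = (14, 30)
  bit 5 = 1: acc = (14, 30) + (28, 12) = (4, 4)

36P = (4, 4)


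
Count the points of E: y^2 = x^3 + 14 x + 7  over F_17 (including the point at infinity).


For each x in F_17, count y with y^2 = x^3 + 14 x + 7 mod 17:
  x = 2: RHS = 9, y in [3, 14]  -> 2 point(s)
  x = 3: RHS = 8, y in [5, 12]  -> 2 point(s)
  x = 4: RHS = 8, y in [5, 12]  -> 2 point(s)
  x = 5: RHS = 15, y in [7, 10]  -> 2 point(s)
  x = 6: RHS = 1, y in [1, 16]  -> 2 point(s)
  x = 8: RHS = 2, y in [6, 11]  -> 2 point(s)
  x = 10: RHS = 8, y in [5, 12]  -> 2 point(s)
  x = 11: RHS = 13, y in [8, 9]  -> 2 point(s)
  x = 12: RHS = 16, y in [4, 13]  -> 2 point(s)
  x = 16: RHS = 9, y in [3, 14]  -> 2 point(s)
Affine points: 20. Add the point at infinity: total = 21.

#E(F_17) = 21


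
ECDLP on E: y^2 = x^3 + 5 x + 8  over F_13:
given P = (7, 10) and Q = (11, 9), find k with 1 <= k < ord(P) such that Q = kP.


Enumerate multiples of P until we hit Q = (11, 9):
  1P = (7, 10)
  2P = (11, 9)
Match found at i = 2.

k = 2


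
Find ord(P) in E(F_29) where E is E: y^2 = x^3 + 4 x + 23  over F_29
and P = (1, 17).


Compute successive multiples of P until we hit O:
  1P = (1, 17)
  2P = (22, 0)
  3P = (1, 12)
  4P = O

ord(P) = 4


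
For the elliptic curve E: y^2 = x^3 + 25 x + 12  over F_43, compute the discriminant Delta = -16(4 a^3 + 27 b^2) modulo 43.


4 a^3 + 27 b^2 = 4*25^3 + 27*12^2 = 62500 + 3888 = 66388
Delta = -16 * (66388) = -1062208
Delta mod 43 = 21

Delta = 21 (mod 43)


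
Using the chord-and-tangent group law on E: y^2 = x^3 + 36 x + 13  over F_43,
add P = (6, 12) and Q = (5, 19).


P != Q, so use the chord formula.
s = (y2 - y1) / (x2 - x1) = (7) / (42) mod 43 = 36
x3 = s^2 - x1 - x2 mod 43 = 36^2 - 6 - 5 = 38
y3 = s (x1 - x3) - y1 mod 43 = 36 * (6 - 38) - 12 = 40

P + Q = (38, 40)


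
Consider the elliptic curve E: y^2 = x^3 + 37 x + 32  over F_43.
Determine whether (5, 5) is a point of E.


Check whether y^2 = x^3 + 37 x + 32 (mod 43) for (x, y) = (5, 5).
LHS: y^2 = 5^2 mod 43 = 25
RHS: x^3 + 37 x + 32 = 5^3 + 37*5 + 32 mod 43 = 41
LHS != RHS

No, not on the curve


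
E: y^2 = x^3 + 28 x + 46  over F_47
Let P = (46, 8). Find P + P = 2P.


Doubling: s = (3 x1^2 + a) / (2 y1)
s = (3*46^2 + 28) / (2*8) mod 47 = 46
x3 = s^2 - 2 x1 mod 47 = 46^2 - 2*46 = 3
y3 = s (x1 - x3) - y1 mod 47 = 46 * (46 - 3) - 8 = 43

2P = (3, 43)


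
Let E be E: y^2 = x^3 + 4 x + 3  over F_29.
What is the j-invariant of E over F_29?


Delta = -16(4 a^3 + 27 b^2) mod 29 = 20
-1728 * (4 a)^3 = -1728 * (4*4)^3 mod 29 = 26
j = 26 * 20^(-1) mod 29 = 10

j = 10 (mod 29)


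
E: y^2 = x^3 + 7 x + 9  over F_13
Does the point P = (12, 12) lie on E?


Check whether y^2 = x^3 + 7 x + 9 (mod 13) for (x, y) = (12, 12).
LHS: y^2 = 12^2 mod 13 = 1
RHS: x^3 + 7 x + 9 = 12^3 + 7*12 + 9 mod 13 = 1
LHS = RHS

Yes, on the curve


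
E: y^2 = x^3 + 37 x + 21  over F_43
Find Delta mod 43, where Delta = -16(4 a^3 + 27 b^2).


4 a^3 + 27 b^2 = 4*37^3 + 27*21^2 = 202612 + 11907 = 214519
Delta = -16 * (214519) = -3432304
Delta mod 43 = 42

Delta = 42 (mod 43)


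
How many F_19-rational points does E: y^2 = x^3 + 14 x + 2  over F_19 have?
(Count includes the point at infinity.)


For each x in F_19, count y with y^2 = x^3 + 14 x + 2 mod 19:
  x = 1: RHS = 17, y in [6, 13]  -> 2 point(s)
  x = 2: RHS = 0, y in [0]  -> 1 point(s)
  x = 5: RHS = 7, y in [8, 11]  -> 2 point(s)
  x = 6: RHS = 17, y in [6, 13]  -> 2 point(s)
  x = 7: RHS = 6, y in [5, 14]  -> 2 point(s)
  x = 11: RHS = 5, y in [9, 10]  -> 2 point(s)
  x = 12: RHS = 17, y in [6, 13]  -> 2 point(s)
  x = 13: RHS = 6, y in [5, 14]  -> 2 point(s)
  x = 14: RHS = 16, y in [4, 15]  -> 2 point(s)
  x = 16: RHS = 9, y in [3, 16]  -> 2 point(s)
  x = 17: RHS = 4, y in [2, 17]  -> 2 point(s)
  x = 18: RHS = 6, y in [5, 14]  -> 2 point(s)
Affine points: 23. Add the point at infinity: total = 24.

#E(F_19) = 24


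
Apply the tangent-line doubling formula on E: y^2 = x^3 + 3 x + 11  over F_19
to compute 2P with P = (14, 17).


Doubling: s = (3 x1^2 + a) / (2 y1)
s = (3*14^2 + 3) / (2*17) mod 19 = 9
x3 = s^2 - 2 x1 mod 19 = 9^2 - 2*14 = 15
y3 = s (x1 - x3) - y1 mod 19 = 9 * (14 - 15) - 17 = 12

2P = (15, 12)


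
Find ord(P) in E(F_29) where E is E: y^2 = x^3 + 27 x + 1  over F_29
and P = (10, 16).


Compute successive multiples of P until we hit O:
  1P = (10, 16)
  2P = (0, 1)
  3P = (14, 7)
  4P = (1, 0)
  5P = (14, 22)
  6P = (0, 28)
  7P = (10, 13)
  8P = O

ord(P) = 8


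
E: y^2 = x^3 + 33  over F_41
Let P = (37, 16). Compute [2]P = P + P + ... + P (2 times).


k = 2 = 10_2 (binary, LSB first: 01)
Double-and-add from P = (37, 16):
  bit 0 = 0: acc unchanged = O
  bit 1 = 1: acc = O + (0, 19) = (0, 19)

2P = (0, 19)


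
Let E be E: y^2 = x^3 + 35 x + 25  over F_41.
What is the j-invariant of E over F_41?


Delta = -16(4 a^3 + 27 b^2) mod 41 = 33
-1728 * (4 a)^3 = -1728 * (4*35)^3 mod 41 = 1
j = 1 * 33^(-1) mod 41 = 5

j = 5 (mod 41)


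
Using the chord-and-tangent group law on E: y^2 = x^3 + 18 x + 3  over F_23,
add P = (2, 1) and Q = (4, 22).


P != Q, so use the chord formula.
s = (y2 - y1) / (x2 - x1) = (21) / (2) mod 23 = 22
x3 = s^2 - x1 - x2 mod 23 = 22^2 - 2 - 4 = 18
y3 = s (x1 - x3) - y1 mod 23 = 22 * (2 - 18) - 1 = 15

P + Q = (18, 15)


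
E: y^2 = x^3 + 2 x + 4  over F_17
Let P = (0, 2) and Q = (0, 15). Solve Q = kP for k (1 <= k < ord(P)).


Enumerate multiples of P until we hit Q = (0, 15):
  1P = (0, 2)
  2P = (13, 0)
  3P = (0, 15)
Match found at i = 3.

k = 3


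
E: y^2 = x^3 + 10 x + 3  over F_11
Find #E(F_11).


For each x in F_11, count y with y^2 = x^3 + 10 x + 3 mod 11:
  x = 0: RHS = 3, y in [5, 6]  -> 2 point(s)
  x = 1: RHS = 3, y in [5, 6]  -> 2 point(s)
  x = 2: RHS = 9, y in [3, 8]  -> 2 point(s)
  x = 3: RHS = 5, y in [4, 7]  -> 2 point(s)
  x = 6: RHS = 4, y in [2, 9]  -> 2 point(s)
  x = 7: RHS = 9, y in [3, 8]  -> 2 point(s)
  x = 8: RHS = 1, y in [1, 10]  -> 2 point(s)
  x = 10: RHS = 3, y in [5, 6]  -> 2 point(s)
Affine points: 16. Add the point at infinity: total = 17.

#E(F_11) = 17


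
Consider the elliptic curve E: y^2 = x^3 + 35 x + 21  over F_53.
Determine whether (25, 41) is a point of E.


Check whether y^2 = x^3 + 35 x + 21 (mod 53) for (x, y) = (25, 41).
LHS: y^2 = 41^2 mod 53 = 38
RHS: x^3 + 35 x + 21 = 25^3 + 35*25 + 21 mod 53 = 38
LHS = RHS

Yes, on the curve


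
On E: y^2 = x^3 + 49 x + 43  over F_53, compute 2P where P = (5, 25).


Doubling: s = (3 x1^2 + a) / (2 y1)
s = (3*5^2 + 49) / (2*25) mod 53 = 47
x3 = s^2 - 2 x1 mod 53 = 47^2 - 2*5 = 26
y3 = s (x1 - x3) - y1 mod 53 = 47 * (5 - 26) - 25 = 48

2P = (26, 48)


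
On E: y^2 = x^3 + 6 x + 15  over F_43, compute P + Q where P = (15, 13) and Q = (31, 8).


P != Q, so use the chord formula.
s = (y2 - y1) / (x2 - x1) = (38) / (16) mod 43 = 40
x3 = s^2 - x1 - x2 mod 43 = 40^2 - 15 - 31 = 6
y3 = s (x1 - x3) - y1 mod 43 = 40 * (15 - 6) - 13 = 3

P + Q = (6, 3)


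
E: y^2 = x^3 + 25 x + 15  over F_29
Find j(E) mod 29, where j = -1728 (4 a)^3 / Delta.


Delta = -16(4 a^3 + 27 b^2) mod 29 = 15
-1728 * (4 a)^3 = -1728 * (4*25)^3 mod 29 = 3
j = 3 * 15^(-1) mod 29 = 6

j = 6 (mod 29)


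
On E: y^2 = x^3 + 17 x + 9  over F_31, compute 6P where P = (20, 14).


k = 6 = 110_2 (binary, LSB first: 011)
Double-and-add from P = (20, 14):
  bit 0 = 0: acc unchanged = O
  bit 1 = 1: acc = O + (5, 8) = (5, 8)
  bit 2 = 1: acc = (5, 8) + (25, 1) = (26, 4)

6P = (26, 4)


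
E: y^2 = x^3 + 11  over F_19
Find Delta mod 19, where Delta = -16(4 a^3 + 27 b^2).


4 a^3 + 27 b^2 = 4*0^3 + 27*11^2 = 0 + 3267 = 3267
Delta = -16 * (3267) = -52272
Delta mod 19 = 16

Delta = 16 (mod 19)


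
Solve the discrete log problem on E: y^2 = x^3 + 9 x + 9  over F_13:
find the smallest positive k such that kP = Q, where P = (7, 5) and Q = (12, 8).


Enumerate multiples of P until we hit Q = (12, 8):
  1P = (7, 5)
  2P = (12, 8)
Match found at i = 2.

k = 2


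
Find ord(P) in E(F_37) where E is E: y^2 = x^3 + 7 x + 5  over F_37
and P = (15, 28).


Compute successive multiples of P until we hit O:
  1P = (15, 28)
  2P = (32, 20)
  3P = (2, 29)
  4P = (13, 6)
  5P = (19, 2)
  6P = (36, 16)
  7P = (12, 2)
  8P = (7, 29)
  ... (continuing to 33P)
  33P = O

ord(P) = 33


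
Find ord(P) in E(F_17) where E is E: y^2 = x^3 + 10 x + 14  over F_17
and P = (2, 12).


Compute successive multiples of P until we hit O:
  1P = (2, 12)
  2P = (9, 0)
  3P = (2, 5)
  4P = O

ord(P) = 4


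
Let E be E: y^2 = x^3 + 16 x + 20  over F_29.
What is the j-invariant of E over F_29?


Delta = -16(4 a^3 + 27 b^2) mod 29 = 27
-1728 * (4 a)^3 = -1728 * (4*16)^3 mod 29 = 11
j = 11 * 27^(-1) mod 29 = 9

j = 9 (mod 29)


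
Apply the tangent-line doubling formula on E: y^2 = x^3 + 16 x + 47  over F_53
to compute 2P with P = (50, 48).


Doubling: s = (3 x1^2 + a) / (2 y1)
s = (3*50^2 + 16) / (2*48) mod 53 = 1
x3 = s^2 - 2 x1 mod 53 = 1^2 - 2*50 = 7
y3 = s (x1 - x3) - y1 mod 53 = 1 * (50 - 7) - 48 = 48

2P = (7, 48)


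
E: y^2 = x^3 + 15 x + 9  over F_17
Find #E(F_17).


For each x in F_17, count y with y^2 = x^3 + 15 x + 9 mod 17:
  x = 0: RHS = 9, y in [3, 14]  -> 2 point(s)
  x = 1: RHS = 8, y in [5, 12]  -> 2 point(s)
  x = 2: RHS = 13, y in [8, 9]  -> 2 point(s)
  x = 3: RHS = 13, y in [8, 9]  -> 2 point(s)
  x = 6: RHS = 9, y in [3, 14]  -> 2 point(s)
  x = 7: RHS = 15, y in [7, 10]  -> 2 point(s)
  x = 11: RHS = 9, y in [3, 14]  -> 2 point(s)
  x = 12: RHS = 13, y in [8, 9]  -> 2 point(s)
  x = 13: RHS = 4, y in [2, 15]  -> 2 point(s)
Affine points: 18. Add the point at infinity: total = 19.

#E(F_17) = 19


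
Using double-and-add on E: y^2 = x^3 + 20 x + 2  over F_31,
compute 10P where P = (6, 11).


k = 10 = 1010_2 (binary, LSB first: 0101)
Double-and-add from P = (6, 11):
  bit 0 = 0: acc unchanged = O
  bit 1 = 1: acc = O + (28, 16) = (28, 16)
  bit 2 = 0: acc unchanged = (28, 16)
  bit 3 = 1: acc = (28, 16) + (0, 8) = (17, 27)

10P = (17, 27)


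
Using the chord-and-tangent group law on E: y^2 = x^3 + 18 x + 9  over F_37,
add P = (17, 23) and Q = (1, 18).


P != Q, so use the chord formula.
s = (y2 - y1) / (x2 - x1) = (32) / (21) mod 37 = 35
x3 = s^2 - x1 - x2 mod 37 = 35^2 - 17 - 1 = 23
y3 = s (x1 - x3) - y1 mod 37 = 35 * (17 - 23) - 23 = 26

P + Q = (23, 26)


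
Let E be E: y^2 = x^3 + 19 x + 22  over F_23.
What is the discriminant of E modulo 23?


4 a^3 + 27 b^2 = 4*19^3 + 27*22^2 = 27436 + 13068 = 40504
Delta = -16 * (40504) = -648064
Delta mod 23 = 7

Delta = 7 (mod 23)


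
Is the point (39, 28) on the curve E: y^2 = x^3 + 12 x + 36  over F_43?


Check whether y^2 = x^3 + 12 x + 36 (mod 43) for (x, y) = (39, 28).
LHS: y^2 = 28^2 mod 43 = 10
RHS: x^3 + 12 x + 36 = 39^3 + 12*39 + 36 mod 43 = 10
LHS = RHS

Yes, on the curve


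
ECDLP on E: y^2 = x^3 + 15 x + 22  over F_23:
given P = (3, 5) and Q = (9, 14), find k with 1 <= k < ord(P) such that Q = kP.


Enumerate multiples of P until we hit Q = (9, 14):
  1P = (3, 5)
  2P = (19, 6)
  3P = (9, 9)
  4P = (14, 3)
  5P = (22, 11)
  6P = (6, 11)
  7P = (18, 11)
  8P = (4, 13)
  9P = (11, 0)
  10P = (4, 10)
  11P = (18, 12)
  12P = (6, 12)
  13P = (22, 12)
  14P = (14, 20)
  15P = (9, 14)
Match found at i = 15.

k = 15


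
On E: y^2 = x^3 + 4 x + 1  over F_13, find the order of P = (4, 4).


Compute successive multiples of P until we hit O:
  1P = (4, 4)
  2P = (5, 9)
  3P = (3, 1)
  4P = (2, 2)
  5P = (8, 5)
  6P = (10, 1)
  7P = (9, 5)
  8P = (12, 10)
  ... (continuing to 19P)
  19P = O

ord(P) = 19


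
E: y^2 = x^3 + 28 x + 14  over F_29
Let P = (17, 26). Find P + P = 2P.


Doubling: s = (3 x1^2 + a) / (2 y1)
s = (3*17^2 + 28) / (2*26) mod 29 = 20
x3 = s^2 - 2 x1 mod 29 = 20^2 - 2*17 = 18
y3 = s (x1 - x3) - y1 mod 29 = 20 * (17 - 18) - 26 = 12

2P = (18, 12)


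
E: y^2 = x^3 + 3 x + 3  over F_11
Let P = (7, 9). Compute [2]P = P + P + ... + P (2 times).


k = 2 = 10_2 (binary, LSB first: 01)
Double-and-add from P = (7, 9):
  bit 0 = 0: acc unchanged = O
  bit 1 = 1: acc = O + (9, 0) = (9, 0)

2P = (9, 0)


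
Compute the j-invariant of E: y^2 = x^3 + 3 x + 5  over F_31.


Delta = -16(4 a^3 + 27 b^2) mod 31 = 27
-1728 * (4 a)^3 = -1728 * (4*3)^3 mod 31 = 29
j = 29 * 27^(-1) mod 31 = 16

j = 16 (mod 31)


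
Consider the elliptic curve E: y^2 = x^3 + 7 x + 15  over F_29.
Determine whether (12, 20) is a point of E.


Check whether y^2 = x^3 + 7 x + 15 (mod 29) for (x, y) = (12, 20).
LHS: y^2 = 20^2 mod 29 = 23
RHS: x^3 + 7 x + 15 = 12^3 + 7*12 + 15 mod 29 = 0
LHS != RHS

No, not on the curve


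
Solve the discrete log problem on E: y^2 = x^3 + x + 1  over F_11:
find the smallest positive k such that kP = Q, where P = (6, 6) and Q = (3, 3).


Enumerate multiples of P until we hit Q = (3, 3):
  1P = (6, 6)
  2P = (0, 10)
  3P = (3, 3)
Match found at i = 3.

k = 3


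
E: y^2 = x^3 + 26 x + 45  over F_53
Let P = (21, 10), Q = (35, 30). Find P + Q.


P != Q, so use the chord formula.
s = (y2 - y1) / (x2 - x1) = (20) / (14) mod 53 = 9
x3 = s^2 - x1 - x2 mod 53 = 9^2 - 21 - 35 = 25
y3 = s (x1 - x3) - y1 mod 53 = 9 * (21 - 25) - 10 = 7

P + Q = (25, 7)


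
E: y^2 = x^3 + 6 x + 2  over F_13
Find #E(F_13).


For each x in F_13, count y with y^2 = x^3 + 6 x + 2 mod 13:
  x = 1: RHS = 9, y in [3, 10]  -> 2 point(s)
  x = 2: RHS = 9, y in [3, 10]  -> 2 point(s)
  x = 4: RHS = 12, y in [5, 8]  -> 2 point(s)
  x = 5: RHS = 1, y in [1, 12]  -> 2 point(s)
  x = 7: RHS = 10, y in [6, 7]  -> 2 point(s)
  x = 8: RHS = 3, y in [4, 9]  -> 2 point(s)
  x = 10: RHS = 9, y in [3, 10]  -> 2 point(s)
Affine points: 14. Add the point at infinity: total = 15.

#E(F_13) = 15


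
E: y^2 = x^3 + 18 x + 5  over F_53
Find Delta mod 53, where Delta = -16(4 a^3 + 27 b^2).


4 a^3 + 27 b^2 = 4*18^3 + 27*5^2 = 23328 + 675 = 24003
Delta = -16 * (24003) = -384048
Delta mod 53 = 43

Delta = 43 (mod 53)


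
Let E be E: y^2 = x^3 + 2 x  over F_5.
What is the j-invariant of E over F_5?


Delta = -16(4 a^3 + 27 b^2) mod 5 = 3
-1728 * (4 a)^3 = -1728 * (4*2)^3 mod 5 = 4
j = 4 * 3^(-1) mod 5 = 3

j = 3 (mod 5)


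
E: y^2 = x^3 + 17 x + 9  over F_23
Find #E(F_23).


For each x in F_23, count y with y^2 = x^3 + 17 x + 9 mod 23:
  x = 0: RHS = 9, y in [3, 20]  -> 2 point(s)
  x = 1: RHS = 4, y in [2, 21]  -> 2 point(s)
  x = 3: RHS = 18, y in [8, 15]  -> 2 point(s)
  x = 4: RHS = 3, y in [7, 16]  -> 2 point(s)
  x = 5: RHS = 12, y in [9, 14]  -> 2 point(s)
  x = 8: RHS = 13, y in [6, 17]  -> 2 point(s)
  x = 10: RHS = 6, y in [11, 12]  -> 2 point(s)
  x = 11: RHS = 9, y in [3, 20]  -> 2 point(s)
  x = 12: RHS = 9, y in [3, 20]  -> 2 point(s)
  x = 13: RHS = 12, y in [9, 14]  -> 2 point(s)
  x = 14: RHS = 1, y in [1, 22]  -> 2 point(s)
  x = 17: RHS = 13, y in [6, 17]  -> 2 point(s)
  x = 18: RHS = 6, y in [11, 12]  -> 2 point(s)
  x = 20: RHS = 0, y in [0]  -> 1 point(s)
  x = 21: RHS = 13, y in [6, 17]  -> 2 point(s)
Affine points: 29. Add the point at infinity: total = 30.

#E(F_23) = 30


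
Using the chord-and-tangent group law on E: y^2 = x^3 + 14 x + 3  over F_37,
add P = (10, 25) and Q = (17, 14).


P != Q, so use the chord formula.
s = (y2 - y1) / (x2 - x1) = (26) / (7) mod 37 = 9
x3 = s^2 - x1 - x2 mod 37 = 9^2 - 10 - 17 = 17
y3 = s (x1 - x3) - y1 mod 37 = 9 * (10 - 17) - 25 = 23

P + Q = (17, 23)


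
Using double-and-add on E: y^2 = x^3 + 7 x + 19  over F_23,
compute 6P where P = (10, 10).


k = 6 = 110_2 (binary, LSB first: 011)
Double-and-add from P = (10, 10):
  bit 0 = 0: acc unchanged = O
  bit 1 = 1: acc = O + (5, 15) = (5, 15)
  bit 2 = 1: acc = (5, 15) + (8, 9) = (14, 3)

6P = (14, 3)


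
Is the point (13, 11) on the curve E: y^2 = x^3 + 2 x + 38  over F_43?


Check whether y^2 = x^3 + 2 x + 38 (mod 43) for (x, y) = (13, 11).
LHS: y^2 = 11^2 mod 43 = 35
RHS: x^3 + 2 x + 38 = 13^3 + 2*13 + 38 mod 43 = 25
LHS != RHS

No, not on the curve


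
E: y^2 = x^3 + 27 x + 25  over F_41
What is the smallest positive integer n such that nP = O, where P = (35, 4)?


Compute successive multiples of P until we hit O:
  1P = (35, 4)
  2P = (4, 22)
  3P = (20, 23)
  4P = (2, 28)
  5P = (13, 21)
  6P = (3, 16)
  7P = (23, 12)
  8P = (29, 33)
  ... (continuing to 37P)
  37P = O

ord(P) = 37


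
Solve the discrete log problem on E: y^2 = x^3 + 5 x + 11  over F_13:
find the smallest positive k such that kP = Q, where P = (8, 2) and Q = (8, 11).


Enumerate multiples of P until we hit Q = (8, 11):
  1P = (8, 2)
  2P = (7, 5)
  3P = (7, 8)
  4P = (8, 11)
Match found at i = 4.

k = 4


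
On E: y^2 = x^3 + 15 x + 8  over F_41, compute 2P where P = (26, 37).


Doubling: s = (3 x1^2 + a) / (2 y1)
s = (3*26^2 + 15) / (2*37) mod 41 = 6
x3 = s^2 - 2 x1 mod 41 = 6^2 - 2*26 = 25
y3 = s (x1 - x3) - y1 mod 41 = 6 * (26 - 25) - 37 = 10

2P = (25, 10)


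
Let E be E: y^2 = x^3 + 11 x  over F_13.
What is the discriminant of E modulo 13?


4 a^3 + 27 b^2 = 4*11^3 + 27*0^2 = 5324 + 0 = 5324
Delta = -16 * (5324) = -85184
Delta mod 13 = 5

Delta = 5 (mod 13)


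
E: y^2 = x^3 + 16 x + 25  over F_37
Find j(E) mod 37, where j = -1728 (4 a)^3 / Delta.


Delta = -16(4 a^3 + 27 b^2) mod 37 = 27
-1728 * (4 a)^3 = -1728 * (4*16)^3 mod 37 = 26
j = 26 * 27^(-1) mod 37 = 27

j = 27 (mod 37)


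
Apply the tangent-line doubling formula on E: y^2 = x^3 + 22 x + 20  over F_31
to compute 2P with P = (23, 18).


Doubling: s = (3 x1^2 + a) / (2 y1)
s = (3*23^2 + 22) / (2*18) mod 31 = 18
x3 = s^2 - 2 x1 mod 31 = 18^2 - 2*23 = 30
y3 = s (x1 - x3) - y1 mod 31 = 18 * (23 - 30) - 18 = 11

2P = (30, 11)


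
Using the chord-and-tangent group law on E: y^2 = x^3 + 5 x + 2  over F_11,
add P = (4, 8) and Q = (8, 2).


P != Q, so use the chord formula.
s = (y2 - y1) / (x2 - x1) = (5) / (4) mod 11 = 4
x3 = s^2 - x1 - x2 mod 11 = 4^2 - 4 - 8 = 4
y3 = s (x1 - x3) - y1 mod 11 = 4 * (4 - 4) - 8 = 3

P + Q = (4, 3)


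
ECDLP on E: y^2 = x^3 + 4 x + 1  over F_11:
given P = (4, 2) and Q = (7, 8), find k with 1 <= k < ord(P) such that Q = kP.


Enumerate multiples of P until we hit Q = (7, 8):
  1P = (4, 2)
  2P = (7, 3)
  3P = (5, 5)
  4P = (0, 10)
  5P = (0, 1)
  6P = (5, 6)
  7P = (7, 8)
Match found at i = 7.

k = 7


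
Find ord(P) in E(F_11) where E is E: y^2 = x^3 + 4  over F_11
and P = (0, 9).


Compute successive multiples of P until we hit O:
  1P = (0, 9)
  2P = (0, 2)
  3P = O

ord(P) = 3


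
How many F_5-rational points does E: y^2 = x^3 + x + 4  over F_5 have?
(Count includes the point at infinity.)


For each x in F_5, count y with y^2 = x^3 + 1 x + 4 mod 5:
  x = 0: RHS = 4, y in [2, 3]  -> 2 point(s)
  x = 1: RHS = 1, y in [1, 4]  -> 2 point(s)
  x = 2: RHS = 4, y in [2, 3]  -> 2 point(s)
  x = 3: RHS = 4, y in [2, 3]  -> 2 point(s)
Affine points: 8. Add the point at infinity: total = 9.

#E(F_5) = 9


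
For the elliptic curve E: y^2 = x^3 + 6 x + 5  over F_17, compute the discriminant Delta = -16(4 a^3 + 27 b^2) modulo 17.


4 a^3 + 27 b^2 = 4*6^3 + 27*5^2 = 864 + 675 = 1539
Delta = -16 * (1539) = -24624
Delta mod 17 = 9

Delta = 9 (mod 17)


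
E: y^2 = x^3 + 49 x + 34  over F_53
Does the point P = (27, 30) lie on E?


Check whether y^2 = x^3 + 49 x + 34 (mod 53) for (x, y) = (27, 30).
LHS: y^2 = 30^2 mod 53 = 52
RHS: x^3 + 49 x + 34 = 27^3 + 49*27 + 34 mod 53 = 52
LHS = RHS

Yes, on the curve


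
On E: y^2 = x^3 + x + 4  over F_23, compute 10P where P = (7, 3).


k = 10 = 1010_2 (binary, LSB first: 0101)
Double-and-add from P = (7, 3):
  bit 0 = 0: acc unchanged = O
  bit 1 = 1: acc = O + (22, 18) = (22, 18)
  bit 2 = 0: acc unchanged = (22, 18)
  bit 3 = 1: acc = (22, 18) + (10, 18) = (14, 5)

10P = (14, 5)


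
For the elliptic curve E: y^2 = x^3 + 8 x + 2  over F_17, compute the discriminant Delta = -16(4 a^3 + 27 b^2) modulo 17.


4 a^3 + 27 b^2 = 4*8^3 + 27*2^2 = 2048 + 108 = 2156
Delta = -16 * (2156) = -34496
Delta mod 17 = 14

Delta = 14 (mod 17)


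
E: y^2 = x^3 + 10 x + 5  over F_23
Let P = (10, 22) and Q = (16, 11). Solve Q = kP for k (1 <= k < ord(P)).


Enumerate multiples of P until we hit Q = (16, 11):
  1P = (10, 22)
  2P = (16, 11)
Match found at i = 2.

k = 2


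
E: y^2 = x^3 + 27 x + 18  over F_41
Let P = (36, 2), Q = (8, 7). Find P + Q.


P != Q, so use the chord formula.
s = (y2 - y1) / (x2 - x1) = (5) / (13) mod 41 = 13
x3 = s^2 - x1 - x2 mod 41 = 13^2 - 36 - 8 = 2
y3 = s (x1 - x3) - y1 mod 41 = 13 * (36 - 2) - 2 = 30

P + Q = (2, 30)


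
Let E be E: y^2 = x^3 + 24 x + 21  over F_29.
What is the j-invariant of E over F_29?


Delta = -16(4 a^3 + 27 b^2) mod 29 = 14
-1728 * (4 a)^3 = -1728 * (4*24)^3 mod 29 = 19
j = 19 * 14^(-1) mod 29 = 20

j = 20 (mod 29)


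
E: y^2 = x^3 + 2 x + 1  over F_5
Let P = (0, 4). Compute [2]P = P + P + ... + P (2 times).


k = 2 = 10_2 (binary, LSB first: 01)
Double-and-add from P = (0, 4):
  bit 0 = 0: acc unchanged = O
  bit 1 = 1: acc = O + (1, 2) = (1, 2)

2P = (1, 2)


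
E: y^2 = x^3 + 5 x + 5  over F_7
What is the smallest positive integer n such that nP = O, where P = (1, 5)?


Compute successive multiples of P until we hit O:
  1P = (1, 5)
  2P = (2, 4)
  3P = (5, 6)
  4P = (5, 1)
  5P = (2, 3)
  6P = (1, 2)
  7P = O

ord(P) = 7


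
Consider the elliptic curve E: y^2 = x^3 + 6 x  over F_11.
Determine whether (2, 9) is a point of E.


Check whether y^2 = x^3 + 6 x + 0 (mod 11) for (x, y) = (2, 9).
LHS: y^2 = 9^2 mod 11 = 4
RHS: x^3 + 6 x + 0 = 2^3 + 6*2 + 0 mod 11 = 9
LHS != RHS

No, not on the curve


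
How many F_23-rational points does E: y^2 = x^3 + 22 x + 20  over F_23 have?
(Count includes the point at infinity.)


For each x in F_23, count y with y^2 = x^3 + 22 x + 20 mod 23:
  x = 2: RHS = 3, y in [7, 16]  -> 2 point(s)
  x = 5: RHS = 2, y in [5, 18]  -> 2 point(s)
  x = 6: RHS = 0, y in [0]  -> 1 point(s)
  x = 8: RHS = 18, y in [8, 15]  -> 2 point(s)
  x = 9: RHS = 4, y in [2, 21]  -> 2 point(s)
  x = 11: RHS = 6, y in [11, 12]  -> 2 point(s)
  x = 14: RHS = 13, y in [6, 17]  -> 2 point(s)
  x = 16: RHS = 6, y in [11, 12]  -> 2 point(s)
  x = 19: RHS = 6, y in [11, 12]  -> 2 point(s)
Affine points: 17. Add the point at infinity: total = 18.

#E(F_23) = 18


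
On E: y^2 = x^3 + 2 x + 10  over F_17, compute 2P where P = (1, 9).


Doubling: s = (3 x1^2 + a) / (2 y1)
s = (3*1^2 + 2) / (2*9) mod 17 = 5
x3 = s^2 - 2 x1 mod 17 = 5^2 - 2*1 = 6
y3 = s (x1 - x3) - y1 mod 17 = 5 * (1 - 6) - 9 = 0

2P = (6, 0)


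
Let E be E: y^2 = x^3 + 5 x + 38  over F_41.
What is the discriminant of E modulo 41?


4 a^3 + 27 b^2 = 4*5^3 + 27*38^2 = 500 + 38988 = 39488
Delta = -16 * (39488) = -631808
Delta mod 41 = 2

Delta = 2 (mod 41)


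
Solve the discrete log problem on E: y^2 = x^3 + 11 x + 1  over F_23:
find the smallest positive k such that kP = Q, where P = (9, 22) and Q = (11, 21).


Enumerate multiples of P until we hit Q = (11, 21):
  1P = (9, 22)
  2P = (11, 2)
  3P = (11, 21)
Match found at i = 3.

k = 3


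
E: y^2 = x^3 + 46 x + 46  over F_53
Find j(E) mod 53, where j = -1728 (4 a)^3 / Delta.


Delta = -16(4 a^3 + 27 b^2) mod 53 = 42
-1728 * (4 a)^3 = -1728 * (4*46)^3 mod 53 = 2
j = 2 * 42^(-1) mod 53 = 48

j = 48 (mod 53)


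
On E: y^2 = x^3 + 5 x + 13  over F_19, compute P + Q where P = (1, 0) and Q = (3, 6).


P != Q, so use the chord formula.
s = (y2 - y1) / (x2 - x1) = (6) / (2) mod 19 = 3
x3 = s^2 - x1 - x2 mod 19 = 3^2 - 1 - 3 = 5
y3 = s (x1 - x3) - y1 mod 19 = 3 * (1 - 5) - 0 = 7

P + Q = (5, 7)


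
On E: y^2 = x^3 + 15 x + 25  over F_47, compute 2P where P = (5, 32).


Doubling: s = (3 x1^2 + a) / (2 y1)
s = (3*5^2 + 15) / (2*32) mod 47 = 44
x3 = s^2 - 2 x1 mod 47 = 44^2 - 2*5 = 46
y3 = s (x1 - x3) - y1 mod 47 = 44 * (5 - 46) - 32 = 44

2P = (46, 44)


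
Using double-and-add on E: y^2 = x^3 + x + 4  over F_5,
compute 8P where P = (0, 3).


k = 8 = 1000_2 (binary, LSB first: 0001)
Double-and-add from P = (0, 3):
  bit 0 = 0: acc unchanged = O
  bit 1 = 0: acc unchanged = O
  bit 2 = 0: acc unchanged = O
  bit 3 = 1: acc = O + (0, 2) = (0, 2)

8P = (0, 2)


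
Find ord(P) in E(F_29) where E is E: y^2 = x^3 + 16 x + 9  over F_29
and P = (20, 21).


Compute successive multiples of P until we hit O:
  1P = (20, 21)
  2P = (23, 4)
  3P = (2, 22)
  4P = (13, 6)
  5P = (0, 26)
  6P = (0, 3)
  7P = (13, 23)
  8P = (2, 7)
  ... (continuing to 11P)
  11P = O

ord(P) = 11


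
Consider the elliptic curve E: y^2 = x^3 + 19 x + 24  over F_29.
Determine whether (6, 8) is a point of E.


Check whether y^2 = x^3 + 19 x + 24 (mod 29) for (x, y) = (6, 8).
LHS: y^2 = 8^2 mod 29 = 6
RHS: x^3 + 19 x + 24 = 6^3 + 19*6 + 24 mod 29 = 6
LHS = RHS

Yes, on the curve


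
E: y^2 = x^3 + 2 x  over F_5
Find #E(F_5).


For each x in F_5, count y with y^2 = x^3 + 2 x + 0 mod 5:
  x = 0: RHS = 0, y in [0]  -> 1 point(s)
Affine points: 1. Add the point at infinity: total = 2.

#E(F_5) = 2


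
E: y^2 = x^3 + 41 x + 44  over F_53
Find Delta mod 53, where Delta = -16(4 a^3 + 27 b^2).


4 a^3 + 27 b^2 = 4*41^3 + 27*44^2 = 275684 + 52272 = 327956
Delta = -16 * (327956) = -5247296
Delta mod 53 = 22

Delta = 22 (mod 53)


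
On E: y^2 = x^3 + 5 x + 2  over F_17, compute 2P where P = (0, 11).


Doubling: s = (3 x1^2 + a) / (2 y1)
s = (3*0^2 + 5) / (2*11) mod 17 = 1
x3 = s^2 - 2 x1 mod 17 = 1^2 - 2*0 = 1
y3 = s (x1 - x3) - y1 mod 17 = 1 * (0 - 1) - 11 = 5

2P = (1, 5)


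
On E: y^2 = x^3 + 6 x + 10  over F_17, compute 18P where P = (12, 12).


k = 18 = 10010_2 (binary, LSB first: 01001)
Double-and-add from P = (12, 12):
  bit 0 = 0: acc unchanged = O
  bit 1 = 1: acc = O + (2, 9) = (2, 9)
  bit 2 = 0: acc unchanged = (2, 9)
  bit 3 = 0: acc unchanged = (2, 9)
  bit 4 = 1: acc = (2, 9) + (14, 4) = (2, 8)

18P = (2, 8)


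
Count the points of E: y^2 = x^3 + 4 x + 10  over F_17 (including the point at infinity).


For each x in F_17, count y with y^2 = x^3 + 4 x + 10 mod 17:
  x = 1: RHS = 15, y in [7, 10]  -> 2 point(s)
  x = 2: RHS = 9, y in [3, 14]  -> 2 point(s)
  x = 3: RHS = 15, y in [7, 10]  -> 2 point(s)
  x = 5: RHS = 2, y in [6, 11]  -> 2 point(s)
  x = 10: RHS = 13, y in [8, 9]  -> 2 point(s)
  x = 11: RHS = 8, y in [5, 12]  -> 2 point(s)
  x = 12: RHS = 1, y in [1, 16]  -> 2 point(s)
  x = 13: RHS = 15, y in [7, 10]  -> 2 point(s)
Affine points: 16. Add the point at infinity: total = 17.

#E(F_17) = 17


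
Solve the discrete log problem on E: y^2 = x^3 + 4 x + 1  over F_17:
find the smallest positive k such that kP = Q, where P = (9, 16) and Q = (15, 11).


Enumerate multiples of P until we hit Q = (15, 11):
  1P = (9, 16)
  2P = (15, 11)
Match found at i = 2.

k = 2


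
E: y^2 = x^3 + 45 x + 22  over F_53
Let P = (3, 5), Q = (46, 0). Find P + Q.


P != Q, so use the chord formula.
s = (y2 - y1) / (x2 - x1) = (48) / (43) mod 53 = 27
x3 = s^2 - x1 - x2 mod 53 = 27^2 - 3 - 46 = 44
y3 = s (x1 - x3) - y1 mod 53 = 27 * (3 - 44) - 5 = 1

P + Q = (44, 1)


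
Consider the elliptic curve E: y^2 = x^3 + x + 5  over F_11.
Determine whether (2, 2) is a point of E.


Check whether y^2 = x^3 + 1 x + 5 (mod 11) for (x, y) = (2, 2).
LHS: y^2 = 2^2 mod 11 = 4
RHS: x^3 + 1 x + 5 = 2^3 + 1*2 + 5 mod 11 = 4
LHS = RHS

Yes, on the curve


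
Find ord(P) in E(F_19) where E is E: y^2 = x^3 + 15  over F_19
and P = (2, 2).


Compute successive multiples of P until we hit O:
  1P = (2, 2)
  2P = (5, 8)
  3P = (16, 8)
  4P = (7, 4)
  5P = (17, 11)
  6P = (11, 4)
  7P = (3, 2)
  8P = (14, 17)
  ... (continuing to 19P)
  19P = O

ord(P) = 19


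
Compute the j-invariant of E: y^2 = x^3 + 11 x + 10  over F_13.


Delta = -16(4 a^3 + 27 b^2) mod 13 = 4
-1728 * (4 a)^3 = -1728 * (4*11)^3 mod 13 = 8
j = 8 * 4^(-1) mod 13 = 2

j = 2 (mod 13)


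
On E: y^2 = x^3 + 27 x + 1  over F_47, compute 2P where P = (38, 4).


Doubling: s = (3 x1^2 + a) / (2 y1)
s = (3*38^2 + 27) / (2*4) mod 47 = 22
x3 = s^2 - 2 x1 mod 47 = 22^2 - 2*38 = 32
y3 = s (x1 - x3) - y1 mod 47 = 22 * (38 - 32) - 4 = 34

2P = (32, 34)


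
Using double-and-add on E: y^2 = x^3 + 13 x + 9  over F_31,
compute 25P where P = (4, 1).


k = 25 = 11001_2 (binary, LSB first: 10011)
Double-and-add from P = (4, 1):
  bit 0 = 1: acc = O + (4, 1) = (4, 1)
  bit 1 = 0: acc unchanged = (4, 1)
  bit 2 = 0: acc unchanged = (4, 1)
  bit 3 = 1: acc = (4, 1) + (7, 3) = (17, 11)
  bit 4 = 1: acc = (17, 11) + (22, 0) = (8, 25)

25P = (8, 25)


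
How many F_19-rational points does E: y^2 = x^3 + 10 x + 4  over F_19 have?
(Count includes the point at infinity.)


For each x in F_19, count y with y^2 = x^3 + 10 x + 4 mod 19:
  x = 0: RHS = 4, y in [2, 17]  -> 2 point(s)
  x = 3: RHS = 4, y in [2, 17]  -> 2 point(s)
  x = 8: RHS = 7, y in [8, 11]  -> 2 point(s)
  x = 9: RHS = 6, y in [5, 14]  -> 2 point(s)
  x = 11: RHS = 1, y in [1, 18]  -> 2 point(s)
  x = 12: RHS = 9, y in [3, 16]  -> 2 point(s)
  x = 14: RHS = 0, y in [0]  -> 1 point(s)
  x = 16: RHS = 4, y in [2, 17]  -> 2 point(s)
Affine points: 15. Add the point at infinity: total = 16.

#E(F_19) = 16


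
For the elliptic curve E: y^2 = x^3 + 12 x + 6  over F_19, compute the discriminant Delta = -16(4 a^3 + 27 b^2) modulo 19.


4 a^3 + 27 b^2 = 4*12^3 + 27*6^2 = 6912 + 972 = 7884
Delta = -16 * (7884) = -126144
Delta mod 19 = 16

Delta = 16 (mod 19)


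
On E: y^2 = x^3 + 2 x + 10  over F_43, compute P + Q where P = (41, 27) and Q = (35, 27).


P != Q, so use the chord formula.
s = (y2 - y1) / (x2 - x1) = (0) / (37) mod 43 = 0
x3 = s^2 - x1 - x2 mod 43 = 0^2 - 41 - 35 = 10
y3 = s (x1 - x3) - y1 mod 43 = 0 * (41 - 10) - 27 = 16

P + Q = (10, 16)


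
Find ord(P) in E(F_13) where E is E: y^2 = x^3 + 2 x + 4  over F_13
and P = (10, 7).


Compute successive multiples of P until we hit O:
  1P = (10, 7)
  2P = (2, 4)
  3P = (5, 3)
  4P = (8, 5)
  5P = (9, 7)
  6P = (7, 6)
  7P = (12, 1)
  8P = (0, 2)
  ... (continuing to 17P)
  17P = O

ord(P) = 17


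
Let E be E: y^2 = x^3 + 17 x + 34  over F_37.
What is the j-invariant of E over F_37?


Delta = -16(4 a^3 + 27 b^2) mod 37 = 28
-1728 * (4 a)^3 = -1728 * (4*17)^3 mod 37 = 29
j = 29 * 28^(-1) mod 37 = 5

j = 5 (mod 37)


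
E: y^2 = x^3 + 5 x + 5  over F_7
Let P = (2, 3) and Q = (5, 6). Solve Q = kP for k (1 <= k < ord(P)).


Enumerate multiples of P until we hit Q = (5, 6):
  1P = (2, 3)
  2P = (5, 6)
Match found at i = 2.

k = 2


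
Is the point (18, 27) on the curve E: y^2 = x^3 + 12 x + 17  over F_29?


Check whether y^2 = x^3 + 12 x + 17 (mod 29) for (x, y) = (18, 27).
LHS: y^2 = 27^2 mod 29 = 4
RHS: x^3 + 12 x + 17 = 18^3 + 12*18 + 17 mod 29 = 4
LHS = RHS

Yes, on the curve


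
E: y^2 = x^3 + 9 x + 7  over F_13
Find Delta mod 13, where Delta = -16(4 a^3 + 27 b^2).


4 a^3 + 27 b^2 = 4*9^3 + 27*7^2 = 2916 + 1323 = 4239
Delta = -16 * (4239) = -67824
Delta mod 13 = 10

Delta = 10 (mod 13)


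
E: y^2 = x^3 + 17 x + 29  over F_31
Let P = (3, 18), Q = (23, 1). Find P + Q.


P != Q, so use the chord formula.
s = (y2 - y1) / (x2 - x1) = (14) / (20) mod 31 = 10
x3 = s^2 - x1 - x2 mod 31 = 10^2 - 3 - 23 = 12
y3 = s (x1 - x3) - y1 mod 31 = 10 * (3 - 12) - 18 = 16

P + Q = (12, 16)


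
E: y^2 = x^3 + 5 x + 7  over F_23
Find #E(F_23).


For each x in F_23, count y with y^2 = x^3 + 5 x + 7 mod 23:
  x = 1: RHS = 13, y in [6, 17]  -> 2 point(s)
  x = 2: RHS = 2, y in [5, 18]  -> 2 point(s)
  x = 3: RHS = 3, y in [7, 16]  -> 2 point(s)
  x = 6: RHS = 0, y in [0]  -> 1 point(s)
  x = 11: RHS = 13, y in [6, 17]  -> 2 point(s)
  x = 12: RHS = 1, y in [1, 22]  -> 2 point(s)
  x = 18: RHS = 18, y in [8, 15]  -> 2 point(s)
  x = 21: RHS = 12, y in [9, 14]  -> 2 point(s)
  x = 22: RHS = 1, y in [1, 22]  -> 2 point(s)
Affine points: 17. Add the point at infinity: total = 18.

#E(F_23) = 18


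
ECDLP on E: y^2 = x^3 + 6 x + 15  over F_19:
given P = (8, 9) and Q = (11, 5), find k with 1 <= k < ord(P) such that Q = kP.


Enumerate multiples of P until we hit Q = (11, 5):
  1P = (8, 9)
  2P = (10, 7)
  3P = (2, 4)
  4P = (6, 18)
  5P = (11, 14)
  6P = (7, 18)
  7P = (9, 0)
  8P = (7, 1)
  9P = (11, 5)
Match found at i = 9.

k = 9


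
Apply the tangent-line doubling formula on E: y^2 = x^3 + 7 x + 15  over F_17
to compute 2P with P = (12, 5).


Doubling: s = (3 x1^2 + a) / (2 y1)
s = (3*12^2 + 7) / (2*5) mod 17 = 15
x3 = s^2 - 2 x1 mod 17 = 15^2 - 2*12 = 14
y3 = s (x1 - x3) - y1 mod 17 = 15 * (12 - 14) - 5 = 16

2P = (14, 16)


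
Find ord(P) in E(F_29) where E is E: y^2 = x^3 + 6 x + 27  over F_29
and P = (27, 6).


Compute successive multiples of P until we hit O:
  1P = (27, 6)
  2P = (28, 7)
  3P = (4, 17)
  4P = (7, 21)
  5P = (1, 18)
  6P = (17, 5)
  7P = (23, 6)
  8P = (8, 23)
  ... (continuing to 22P)
  22P = O

ord(P) = 22


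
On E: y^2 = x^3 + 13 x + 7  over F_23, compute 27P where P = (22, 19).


k = 27 = 11011_2 (binary, LSB first: 11011)
Double-and-add from P = (22, 19):
  bit 0 = 1: acc = O + (22, 19) = (22, 19)
  bit 1 = 1: acc = (22, 19) + (6, 18) = (3, 21)
  bit 2 = 0: acc unchanged = (3, 21)
  bit 3 = 1: acc = (3, 21) + (17, 14) = (9, 5)
  bit 4 = 1: acc = (9, 5) + (7, 21) = (2, 8)

27P = (2, 8)


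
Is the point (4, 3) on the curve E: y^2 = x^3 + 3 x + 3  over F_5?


Check whether y^2 = x^3 + 3 x + 3 (mod 5) for (x, y) = (4, 3).
LHS: y^2 = 3^2 mod 5 = 4
RHS: x^3 + 3 x + 3 = 4^3 + 3*4 + 3 mod 5 = 4
LHS = RHS

Yes, on the curve


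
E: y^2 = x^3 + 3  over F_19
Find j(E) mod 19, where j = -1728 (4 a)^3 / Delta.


Delta = -16(4 a^3 + 27 b^2) mod 19 = 7
-1728 * (4 a)^3 = -1728 * (4*0)^3 mod 19 = 0
j = 0 * 7^(-1) mod 19 = 0

j = 0 (mod 19)


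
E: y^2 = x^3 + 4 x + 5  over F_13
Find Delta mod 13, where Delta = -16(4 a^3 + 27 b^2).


4 a^3 + 27 b^2 = 4*4^3 + 27*5^2 = 256 + 675 = 931
Delta = -16 * (931) = -14896
Delta mod 13 = 2

Delta = 2 (mod 13)


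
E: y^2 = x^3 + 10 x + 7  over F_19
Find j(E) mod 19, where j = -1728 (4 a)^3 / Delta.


Delta = -16(4 a^3 + 27 b^2) mod 19 = 9
-1728 * (4 a)^3 = -1728 * (4*10)^3 mod 19 = 8
j = 8 * 9^(-1) mod 19 = 3

j = 3 (mod 19)


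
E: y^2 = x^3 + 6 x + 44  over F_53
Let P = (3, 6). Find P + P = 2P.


Doubling: s = (3 x1^2 + a) / (2 y1)
s = (3*3^2 + 6) / (2*6) mod 53 = 16
x3 = s^2 - 2 x1 mod 53 = 16^2 - 2*3 = 38
y3 = s (x1 - x3) - y1 mod 53 = 16 * (3 - 38) - 6 = 17

2P = (38, 17)


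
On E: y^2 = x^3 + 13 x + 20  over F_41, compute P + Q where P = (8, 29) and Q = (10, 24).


P != Q, so use the chord formula.
s = (y2 - y1) / (x2 - x1) = (36) / (2) mod 41 = 18
x3 = s^2 - x1 - x2 mod 41 = 18^2 - 8 - 10 = 19
y3 = s (x1 - x3) - y1 mod 41 = 18 * (8 - 19) - 29 = 19

P + Q = (19, 19)


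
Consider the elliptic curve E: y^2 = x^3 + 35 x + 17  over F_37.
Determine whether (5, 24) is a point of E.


Check whether y^2 = x^3 + 35 x + 17 (mod 37) for (x, y) = (5, 24).
LHS: y^2 = 24^2 mod 37 = 21
RHS: x^3 + 35 x + 17 = 5^3 + 35*5 + 17 mod 37 = 21
LHS = RHS

Yes, on the curve


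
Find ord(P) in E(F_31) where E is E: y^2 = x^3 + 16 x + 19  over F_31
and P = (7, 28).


Compute successive multiples of P until we hit O:
  1P = (7, 28)
  2P = (5, 21)
  3P = (8, 15)
  4P = (30, 23)
  5P = (22, 13)
  6P = (3, 30)
  7P = (29, 14)
  8P = (20, 0)
  ... (continuing to 16P)
  16P = O

ord(P) = 16


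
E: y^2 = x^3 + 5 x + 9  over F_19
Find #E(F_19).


For each x in F_19, count y with y^2 = x^3 + 5 x + 9 mod 19:
  x = 0: RHS = 9, y in [3, 16]  -> 2 point(s)
  x = 4: RHS = 17, y in [6, 13]  -> 2 point(s)
  x = 5: RHS = 7, y in [8, 11]  -> 2 point(s)
  x = 7: RHS = 7, y in [8, 11]  -> 2 point(s)
  x = 9: RHS = 4, y in [2, 17]  -> 2 point(s)
  x = 12: RHS = 11, y in [7, 12]  -> 2 point(s)
  x = 14: RHS = 11, y in [7, 12]  -> 2 point(s)
  x = 15: RHS = 1, y in [1, 18]  -> 2 point(s)
  x = 16: RHS = 5, y in [9, 10]  -> 2 point(s)
Affine points: 18. Add the point at infinity: total = 19.

#E(F_19) = 19


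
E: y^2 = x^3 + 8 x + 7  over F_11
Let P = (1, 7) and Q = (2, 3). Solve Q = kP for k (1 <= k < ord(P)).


Enumerate multiples of P until we hit Q = (2, 3):
  1P = (1, 7)
  2P = (9, 4)
  3P = (2, 3)
Match found at i = 3.

k = 3


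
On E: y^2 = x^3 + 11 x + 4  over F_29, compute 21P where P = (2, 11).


k = 21 = 10101_2 (binary, LSB first: 10101)
Double-and-add from P = (2, 11):
  bit 0 = 1: acc = O + (2, 11) = (2, 11)
  bit 1 = 0: acc unchanged = (2, 11)
  bit 2 = 1: acc = (2, 11) + (16, 19) = (6, 24)
  bit 3 = 0: acc unchanged = (6, 24)
  bit 4 = 1: acc = (6, 24) + (1, 25) = (0, 27)

21P = (0, 27)


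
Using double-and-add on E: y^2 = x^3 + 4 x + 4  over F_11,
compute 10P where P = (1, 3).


k = 10 = 1010_2 (binary, LSB first: 0101)
Double-and-add from P = (1, 3):
  bit 0 = 0: acc unchanged = O
  bit 1 = 1: acc = O + (7, 1) = (7, 1)
  bit 2 = 0: acc unchanged = (7, 1)
  bit 3 = 1: acc = (7, 1) + (8, 8) = (1, 8)

10P = (1, 8)
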